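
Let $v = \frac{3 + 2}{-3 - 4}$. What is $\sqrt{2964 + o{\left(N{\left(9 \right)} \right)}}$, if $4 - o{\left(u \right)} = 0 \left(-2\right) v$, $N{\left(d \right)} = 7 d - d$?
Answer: $2 \sqrt{742} \approx 54.479$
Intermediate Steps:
$v = - \frac{5}{7}$ ($v = \frac{5}{-7} = 5 \left(- \frac{1}{7}\right) = - \frac{5}{7} \approx -0.71429$)
$N{\left(d \right)} = 6 d$
$o{\left(u \right)} = 4$ ($o{\left(u \right)} = 4 - 0 \left(-2\right) \left(- \frac{5}{7}\right) = 4 - 0 \left(- \frac{5}{7}\right) = 4 - 0 = 4 + 0 = 4$)
$\sqrt{2964 + o{\left(N{\left(9 \right)} \right)}} = \sqrt{2964 + 4} = \sqrt{2968} = 2 \sqrt{742}$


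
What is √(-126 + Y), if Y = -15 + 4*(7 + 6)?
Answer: I*√89 ≈ 9.434*I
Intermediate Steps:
Y = 37 (Y = -15 + 4*13 = -15 + 52 = 37)
√(-126 + Y) = √(-126 + 37) = √(-89) = I*√89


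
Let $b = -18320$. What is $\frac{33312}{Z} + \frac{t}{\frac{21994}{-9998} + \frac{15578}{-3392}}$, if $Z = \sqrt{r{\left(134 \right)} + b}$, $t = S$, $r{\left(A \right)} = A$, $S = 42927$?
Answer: $- \frac{121316051936}{19196041} - \frac{5552 i \sqrt{18186}}{3031} \approx -6319.8 - 247.02 i$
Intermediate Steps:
$t = 42927$
$Z = i \sqrt{18186}$ ($Z = \sqrt{134 - 18320} = \sqrt{-18186} = i \sqrt{18186} \approx 134.86 i$)
$\frac{33312}{Z} + \frac{t}{\frac{21994}{-9998} + \frac{15578}{-3392}} = \frac{33312}{i \sqrt{18186}} + \frac{42927}{\frac{21994}{-9998} + \frac{15578}{-3392}} = 33312 \left(- \frac{i \sqrt{18186}}{18186}\right) + \frac{42927}{21994 \left(- \frac{1}{9998}\right) + 15578 \left(- \frac{1}{3392}\right)} = - \frac{5552 i \sqrt{18186}}{3031} + \frac{42927}{- \frac{10997}{4999} - \frac{7789}{1696}} = - \frac{5552 i \sqrt{18186}}{3031} + \frac{42927}{- \frac{57588123}{8478304}} = - \frac{5552 i \sqrt{18186}}{3031} + 42927 \left(- \frac{8478304}{57588123}\right) = - \frac{5552 i \sqrt{18186}}{3031} - \frac{121316051936}{19196041} = - \frac{121316051936}{19196041} - \frac{5552 i \sqrt{18186}}{3031}$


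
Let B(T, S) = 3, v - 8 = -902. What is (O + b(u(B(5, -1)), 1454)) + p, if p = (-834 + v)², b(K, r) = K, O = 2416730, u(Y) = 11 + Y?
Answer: 5402728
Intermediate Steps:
v = -894 (v = 8 - 902 = -894)
p = 2985984 (p = (-834 - 894)² = (-1728)² = 2985984)
(O + b(u(B(5, -1)), 1454)) + p = (2416730 + (11 + 3)) + 2985984 = (2416730 + 14) + 2985984 = 2416744 + 2985984 = 5402728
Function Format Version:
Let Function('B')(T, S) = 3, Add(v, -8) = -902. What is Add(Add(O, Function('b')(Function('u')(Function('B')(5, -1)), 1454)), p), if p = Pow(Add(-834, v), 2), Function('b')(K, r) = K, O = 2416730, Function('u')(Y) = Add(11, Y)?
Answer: 5402728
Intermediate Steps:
v = -894 (v = Add(8, -902) = -894)
p = 2985984 (p = Pow(Add(-834, -894), 2) = Pow(-1728, 2) = 2985984)
Add(Add(O, Function('b')(Function('u')(Function('B')(5, -1)), 1454)), p) = Add(Add(2416730, Add(11, 3)), 2985984) = Add(Add(2416730, 14), 2985984) = Add(2416744, 2985984) = 5402728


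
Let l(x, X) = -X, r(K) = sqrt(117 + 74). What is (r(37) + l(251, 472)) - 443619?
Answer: -444091 + sqrt(191) ≈ -4.4408e+5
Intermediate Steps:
r(K) = sqrt(191)
(r(37) + l(251, 472)) - 443619 = (sqrt(191) - 1*472) - 443619 = (sqrt(191) - 472) - 443619 = (-472 + sqrt(191)) - 443619 = -444091 + sqrt(191)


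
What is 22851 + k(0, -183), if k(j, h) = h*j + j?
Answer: 22851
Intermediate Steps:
k(j, h) = j + h*j
22851 + k(0, -183) = 22851 + 0*(1 - 183) = 22851 + 0*(-182) = 22851 + 0 = 22851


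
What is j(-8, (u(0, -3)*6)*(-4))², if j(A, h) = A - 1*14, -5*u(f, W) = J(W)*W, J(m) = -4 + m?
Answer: 484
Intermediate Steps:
u(f, W) = -W*(-4 + W)/5 (u(f, W) = -(-4 + W)*W/5 = -W*(-4 + W)/5)
j(A, h) = -14 + A (j(A, h) = A - 14 = -14 + A)
j(-8, (u(0, -3)*6)*(-4))² = (-14 - 8)² = (-22)² = 484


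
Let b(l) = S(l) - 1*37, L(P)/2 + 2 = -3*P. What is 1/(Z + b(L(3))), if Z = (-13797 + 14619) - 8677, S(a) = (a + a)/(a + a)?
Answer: -1/7891 ≈ -0.00012673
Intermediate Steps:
S(a) = 1 (S(a) = (2*a)/((2*a)) = (2*a)*(1/(2*a)) = 1)
L(P) = -4 - 6*P (L(P) = -4 + 2*(-3*P) = -4 - 6*P)
b(l) = -36 (b(l) = 1 - 1*37 = 1 - 37 = -36)
Z = -7855 (Z = 822 - 8677 = -7855)
1/(Z + b(L(3))) = 1/(-7855 - 36) = 1/(-7891) = -1/7891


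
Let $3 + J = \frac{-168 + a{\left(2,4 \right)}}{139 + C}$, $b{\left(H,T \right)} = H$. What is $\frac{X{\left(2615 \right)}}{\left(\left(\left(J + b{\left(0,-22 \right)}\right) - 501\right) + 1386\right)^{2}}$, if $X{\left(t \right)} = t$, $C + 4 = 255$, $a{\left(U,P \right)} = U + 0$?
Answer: $\frac{99435375}{29552016649} \approx 0.0033648$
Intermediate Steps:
$a{\left(U,P \right)} = U$
$C = 251$ ($C = -4 + 255 = 251$)
$J = - \frac{668}{195}$ ($J = -3 + \frac{-168 + 2}{139 + 251} = -3 - \frac{166}{390} = -3 - \frac{83}{195} = - \frac{668}{195} \approx -3.4256$)
$\frac{X{\left(2615 \right)}}{\left(\left(\left(J + b{\left(0,-22 \right)}\right) - 501\right) + 1386\right)^{2}} = \frac{2615}{\left(\left(\left(- \frac{668}{195} + 0\right) - 501\right) + 1386\right)^{2}} = \frac{2615}{\left(\left(- \frac{668}{195} - 501\right) + 1386\right)^{2}} = \frac{2615}{\left(- \frac{98363}{195} + 1386\right)^{2}} = \frac{2615}{\left(\frac{171907}{195}\right)^{2}} = \frac{2615}{\frac{29552016649}{38025}} = 2615 \cdot \frac{38025}{29552016649} = \frac{99435375}{29552016649}$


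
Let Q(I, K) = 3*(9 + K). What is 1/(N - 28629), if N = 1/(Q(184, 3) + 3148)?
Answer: -3184/91154735 ≈ -3.4930e-5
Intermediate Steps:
Q(I, K) = 27 + 3*K
N = 1/3184 (N = 1/((27 + 3*3) + 3148) = 1/((27 + 9) + 3148) = 1/(36 + 3148) = 1/3184 ≈ 0.00031407)
1/(N - 28629) = 1/(1/3184 - 28629) = 1/(-91154735/3184) = -3184/91154735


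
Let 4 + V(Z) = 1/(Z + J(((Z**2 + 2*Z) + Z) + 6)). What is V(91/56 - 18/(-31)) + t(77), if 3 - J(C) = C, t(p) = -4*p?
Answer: -235631800/755033 ≈ -312.08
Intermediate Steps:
J(C) = 3 - C
V(Z) = -4 + 1/(-3 - Z**2 - 2*Z) (V(Z) = -4 + 1/(Z + (3 - (((Z**2 + 2*Z) + Z) + 6))) = -4 + 1/(Z + (3 - ((Z**2 + 3*Z) + 6))) = -4 + 1/(Z + (3 - (6 + Z**2 + 3*Z))) = -4 + 1/(Z + (3 + (-6 - Z**2 - 3*Z))) = -4 + 1/(Z + (-3 - Z**2 - 3*Z)) = -4 + 1/(-3 - Z**2 - 2*Z))
V(91/56 - 18/(-31)) + t(77) = (-13 - 8*(91/56 - 18/(-31)) - 4*(91/56 - 18/(-31))**2)/(3 + (91/56 - 18/(-31))**2 + 2*(91/56 - 18/(-31))) - 4*77 = (-13 - 8*(91*(1/56) - 18*(-1/31)) - 4*(91*(1/56) - 18*(-1/31))**2)/(3 + (91*(1/56) - 18*(-1/31))**2 + 2*(91*(1/56) - 18*(-1/31))) - 308 = (-13 - 8*(13/8 + 18/31) - 4*(13/8 + 18/31)**2)/(3 + (13/8 + 18/31)**2 + 2*(13/8 + 18/31)) - 308 = (-13 - 8*547/248 - 4*(547/248)**2)/(3 + (547/248)**2 + 2*(547/248)) - 308 = (-13 - 547/31 - 4*299209/61504)/(3 + 299209/61504 + 547/124) - 308 = (-13 - 547/31 - 299209/15376)/(755033/61504) - 308 = (61504/755033)*(-770409/15376) - 308 = -3081636/755033 - 308 = -235631800/755033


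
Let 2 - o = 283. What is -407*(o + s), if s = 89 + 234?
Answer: -17094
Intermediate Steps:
o = -281 (o = 2 - 1*283 = 2 - 283 = -281)
s = 323
-407*(o + s) = -407*(-281 + 323) = -407*42 = -17094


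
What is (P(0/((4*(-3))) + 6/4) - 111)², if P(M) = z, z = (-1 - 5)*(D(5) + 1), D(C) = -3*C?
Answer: 729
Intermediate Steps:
z = 84 (z = (-1 - 5)*(-3*5 + 1) = -6*(-15 + 1) = -6*(-14) = 84)
P(M) = 84
(P(0/((4*(-3))) + 6/4) - 111)² = (84 - 111)² = (-27)² = 729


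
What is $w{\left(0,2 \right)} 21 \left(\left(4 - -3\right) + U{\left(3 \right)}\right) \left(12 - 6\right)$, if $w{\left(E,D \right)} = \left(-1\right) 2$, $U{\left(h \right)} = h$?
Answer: $-2520$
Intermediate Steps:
$w{\left(E,D \right)} = -2$
$w{\left(0,2 \right)} 21 \left(\left(4 - -3\right) + U{\left(3 \right)}\right) \left(12 - 6\right) = \left(-2\right) 21 \left(\left(4 - -3\right) + 3\right) \left(12 - 6\right) = - 42 \left(\left(4 + 3\right) + 3\right) 6 = - 42 \left(7 + 3\right) 6 = - 42 \cdot 10 \cdot 6 = \left(-42\right) 60 = -2520$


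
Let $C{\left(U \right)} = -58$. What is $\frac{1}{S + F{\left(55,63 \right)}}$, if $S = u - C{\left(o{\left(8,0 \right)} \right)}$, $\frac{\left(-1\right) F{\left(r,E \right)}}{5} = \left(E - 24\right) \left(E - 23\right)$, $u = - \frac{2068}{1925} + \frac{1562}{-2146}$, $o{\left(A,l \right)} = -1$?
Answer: $- \frac{187775}{1454092449} \approx -0.00012914$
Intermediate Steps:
$u = - \frac{338399}{187775}$ ($u = \left(-2068\right) \frac{1}{1925} + 1562 \left(- \frac{1}{2146}\right) = - \frac{188}{175} - \frac{781}{1073} = - \frac{338399}{187775} \approx -1.8022$)
$F{\left(r,E \right)} = - 5 \left(-24 + E\right) \left(-23 + E\right)$ ($F{\left(r,E \right)} = - 5 \left(E - 24\right) \left(E - 23\right) = - 5 \left(-24 + E\right) \left(-23 + E\right)$)
$S = \frac{10552551}{187775}$ ($S = - \frac{338399}{187775} - -58 = - \frac{338399}{187775} + 58 = \frac{10552551}{187775} \approx 56.198$)
$\frac{1}{S + F{\left(55,63 \right)}} = \frac{1}{\frac{10552551}{187775} - \left(-12045 + 19845\right)} = \frac{1}{\frac{10552551}{187775} - 7800} = \frac{1}{- \frac{1454092449}{187775}} = - \frac{187775}{1454092449}$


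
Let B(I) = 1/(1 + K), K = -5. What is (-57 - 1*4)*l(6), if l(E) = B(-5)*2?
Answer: 61/2 ≈ 30.500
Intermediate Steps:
B(I) = -¼ (B(I) = 1/(1 - 5) = 1/(-4) = -¼)
l(E) = -½ (l(E) = -¼*2 = -½)
(-57 - 1*4)*l(6) = (-57 - 1*4)*(-½) = (-57 - 4)*(-½) = -61*(-½) = 61/2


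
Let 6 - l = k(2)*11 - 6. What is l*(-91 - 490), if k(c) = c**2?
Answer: 18592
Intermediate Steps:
l = -32 (l = 6 - (2**2*11 - 6) = 6 - (4*11 - 6) = 6 - (44 - 6) = 6 - 1*38 = 6 - 38 = -32)
l*(-91 - 490) = -32*(-91 - 490) = -32*(-581) = 18592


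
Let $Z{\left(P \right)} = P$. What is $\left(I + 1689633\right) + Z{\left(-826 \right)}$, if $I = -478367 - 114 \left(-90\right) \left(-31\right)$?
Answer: $892380$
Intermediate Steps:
$I = -796427$ ($I = -478367 - \left(-10260\right) \left(-31\right) = -478367 - 318060 = -796427$)
$\left(I + 1689633\right) + Z{\left(-826 \right)} = \left(-796427 + 1689633\right) - 826 = 893206 - 826 = 892380$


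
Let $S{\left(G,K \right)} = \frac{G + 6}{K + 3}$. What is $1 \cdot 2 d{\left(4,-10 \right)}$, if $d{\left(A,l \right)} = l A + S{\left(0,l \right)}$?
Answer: $- \frac{572}{7} \approx -81.714$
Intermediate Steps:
$S{\left(G,K \right)} = \frac{6 + G}{3 + K}$
$d{\left(A,l \right)} = \frac{6}{3 + l} + A l$ ($d{\left(A,l \right)} = l A + \frac{6 + 0}{3 + l} = A l + \frac{1}{3 + l} 6 = A l + \frac{6}{3 + l} = \frac{6}{3 + l} + A l$)
$1 \cdot 2 d{\left(4,-10 \right)} = 1 \cdot 2 \frac{6 + 4 \left(-10\right) \left(3 - 10\right)}{3 - 10} = 2 \frac{6 + 4 \left(-10\right) \left(-7\right)}{-7} = 2 \left(- \frac{6 + 280}{7}\right) = 2 \left(\left(- \frac{1}{7}\right) 286\right) = 2 \left(- \frac{286}{7}\right) = - \frac{572}{7}$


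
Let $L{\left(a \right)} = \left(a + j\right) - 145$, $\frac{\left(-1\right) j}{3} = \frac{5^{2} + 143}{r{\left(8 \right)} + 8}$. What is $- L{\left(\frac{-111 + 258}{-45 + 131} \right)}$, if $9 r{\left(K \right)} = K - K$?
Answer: $\frac{17741}{86} \approx 206.29$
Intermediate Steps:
$r{\left(K \right)} = 0$ ($r{\left(K \right)} = \frac{K - K}{9} = \frac{1}{9} \cdot 0 = 0$)
$j = -63$ ($j = - 3 \frac{5^{2} + 143}{0 + 8} = - 3 \frac{25 + 143}{8} = - 3 \cdot 168 \cdot \frac{1}{8} = \left(-3\right) 21 = -63$)
$L{\left(a \right)} = -208 + a$ ($L{\left(a \right)} = \left(a - 63\right) - 145 = \left(-63 + a\right) - 145 = -208 + a$)
$- L{\left(\frac{-111 + 258}{-45 + 131} \right)} = - (-208 + \frac{-111 + 258}{-45 + 131}) = - (-208 + \frac{147}{86}) = \left(-1\right) \left(- \frac{17741}{86}\right) = \frac{17741}{86}$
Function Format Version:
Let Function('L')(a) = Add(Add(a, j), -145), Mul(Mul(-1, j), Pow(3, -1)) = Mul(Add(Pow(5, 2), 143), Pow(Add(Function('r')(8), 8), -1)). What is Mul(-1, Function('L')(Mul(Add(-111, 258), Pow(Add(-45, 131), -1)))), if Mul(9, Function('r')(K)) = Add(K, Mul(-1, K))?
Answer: Rational(17741, 86) ≈ 206.29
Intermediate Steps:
Function('r')(K) = 0 (Function('r')(K) = Mul(Rational(1, 9), Add(K, Mul(-1, K))) = Mul(Rational(1, 9), 0) = 0)
j = -63 (j = Mul(-3, Mul(Add(Pow(5, 2), 143), Pow(Add(0, 8), -1))) = Mul(-3, Mul(Add(25, 143), Pow(8, -1))) = Mul(-3, Mul(168, Rational(1, 8))) = Mul(-3, 21) = -63)
Function('L')(a) = Add(-208, a) (Function('L')(a) = Add(Add(a, -63), -145) = Add(Add(-63, a), -145) = Add(-208, a))
Mul(-1, Function('L')(Mul(Add(-111, 258), Pow(Add(-45, 131), -1)))) = Mul(-1, Add(-208, Mul(Add(-111, 258), Pow(Add(-45, 131), -1)))) = Mul(-1, Add(-208, Mul(147, Pow(86, -1)))) = Mul(-1, Add(-208, Mul(147, Rational(1, 86)))) = Mul(-1, Add(-208, Rational(147, 86))) = Mul(-1, Rational(-17741, 86)) = Rational(17741, 86)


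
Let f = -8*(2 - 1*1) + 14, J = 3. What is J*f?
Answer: 18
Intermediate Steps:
f = 6 (f = -8*(2 - 1) + 14 = -8*1 + 14 = -8 + 14 = 6)
J*f = 3*6 = 18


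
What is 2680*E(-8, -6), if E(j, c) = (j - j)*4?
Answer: 0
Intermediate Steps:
E(j, c) = 0 (E(j, c) = 0*4 = 0)
2680*E(-8, -6) = 2680*0 = 0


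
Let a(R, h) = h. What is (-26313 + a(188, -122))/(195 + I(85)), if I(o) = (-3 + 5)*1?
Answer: -26435/197 ≈ -134.19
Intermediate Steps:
I(o) = 2 (I(o) = 2*1 = 2)
(-26313 + a(188, -122))/(195 + I(85)) = (-26313 - 122)/(195 + 2) = -26435/197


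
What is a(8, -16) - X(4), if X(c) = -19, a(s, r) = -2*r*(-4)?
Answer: -109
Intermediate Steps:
a(s, r) = 8*r
a(8, -16) - X(4) = 8*(-16) - 1*(-19) = -128 + 19 = -109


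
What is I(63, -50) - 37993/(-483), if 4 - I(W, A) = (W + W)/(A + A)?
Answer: 2026679/24150 ≈ 83.920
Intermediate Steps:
I(W, A) = 4 - W/A (I(W, A) = 4 - (W + W)/(A + A) = 4 - 2*W/(2*A) = 4 - 2*W*1/(2*A) = 4 - W/A)
I(63, -50) - 37993/(-483) = (4 - 1*63/(-50)) - 37993/(-483) = (4 - 1*63*(-1/50)) - 37993*(-1/483) = (4 + 63/50) + 37993/483 = 263/50 + 37993/483 = 2026679/24150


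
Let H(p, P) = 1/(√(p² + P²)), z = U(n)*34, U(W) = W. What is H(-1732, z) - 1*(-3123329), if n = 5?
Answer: 3123329 + √757181/1514362 ≈ 3.1233e+6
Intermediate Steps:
z = 170 (z = 5*34 = 170)
H(p, P) = (P² + p²)^(-½) (H(p, P) = 1/(√(P² + p²)) = (P² + p²)^(-½))
H(-1732, z) - 1*(-3123329) = (170² + (-1732)²)^(-½) - 1*(-3123329) = (28900 + 2999824)^(-½) + 3123329 = 3028724^(-½) + 3123329 = √757181/1514362 + 3123329 = 3123329 + √757181/1514362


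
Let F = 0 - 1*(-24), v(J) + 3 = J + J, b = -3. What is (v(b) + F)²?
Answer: 225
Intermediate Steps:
v(J) = -3 + 2*J (v(J) = -3 + (J + J) = -3 + 2*J)
F = 24 (F = 0 + 24 = 24)
(v(b) + F)² = ((-3 + 2*(-3)) + 24)² = ((-3 - 6) + 24)² = (-9 + 24)² = 15² = 225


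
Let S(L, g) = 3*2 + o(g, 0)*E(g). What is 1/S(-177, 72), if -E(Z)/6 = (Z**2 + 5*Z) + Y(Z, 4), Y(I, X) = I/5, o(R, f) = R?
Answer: -5/12006114 ≈ -4.1645e-7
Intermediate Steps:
Y(I, X) = I/5 (Y(I, X) = I*(1/5) = I/5)
E(Z) = -6*Z**2 - 156*Z/5 (E(Z) = -6*((Z**2 + 5*Z) + Z/5) = -6*(Z**2 + 26*Z/5) = -6*Z**2 - 156*Z/5)
S(L, g) = 6 + 6*g**2*(-26 - 5*g)/5 (S(L, g) = 3*2 + g*(6*g*(-26 - 5*g)/5) = 6 + 6*g**2*(-26 - 5*g)/5)
1/S(-177, 72) = 1/(6 - 6/5*72**2*(26 + 5*72)) = 1/(6 - 6/5*5184*(26 + 360)) = 1/(6 - 6/5*5184*386) = 1/(6 - 12006144/5) = 1/(-12006114/5) = -5/12006114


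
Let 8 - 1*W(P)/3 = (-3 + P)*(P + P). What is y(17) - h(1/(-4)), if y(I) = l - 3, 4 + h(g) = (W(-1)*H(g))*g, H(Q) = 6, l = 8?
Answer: 9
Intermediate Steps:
W(P) = 24 - 6*P*(-3 + P) (W(P) = 24 - 3*(-3 + P)*(P + P) = 24 - 3*(-3 + P)*2*P = 24 - 6*P*(-3 + P))
h(g) = -4 (h(g) = -4 + ((24 - 6*(-1)² + 18*(-1))*6)*g = -4 + ((24 - 6*1 - 18)*6)*g = -4 + ((24 - 6 - 18)*6)*g = -4 + (0*6)*g = -4 + 0*g = -4 + 0 = -4)
y(I) = 5 (y(I) = 8 - 3 = 5)
y(17) - h(1/(-4)) = 5 - 1*(-4) = 5 + 4 = 9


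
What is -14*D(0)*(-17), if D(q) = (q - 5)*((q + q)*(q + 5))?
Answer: 0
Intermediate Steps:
D(q) = 2*q*(-5 + q)*(5 + q) (D(q) = (-5 + q)*((2*q)*(5 + q)) = (-5 + q)*(2*q*(5 + q)) = 2*q*(-5 + q)*(5 + q))
-14*D(0)*(-17) = -28*0*(-25 + 0²)*(-17) = -28*0*(-25 + 0)*(-17) = -28*0*(-25)*(-17) = -14*0*(-17) = 0*(-17) = 0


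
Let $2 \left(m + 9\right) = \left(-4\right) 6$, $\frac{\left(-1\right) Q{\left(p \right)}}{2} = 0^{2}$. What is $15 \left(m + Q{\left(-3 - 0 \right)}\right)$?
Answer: $-315$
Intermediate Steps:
$Q{\left(p \right)} = 0$ ($Q{\left(p \right)} = - 2 \cdot 0^{2} = \left(-2\right) 0 = 0$)
$m = -21$ ($m = -9 + \frac{\left(-4\right) 6}{2} = -9 + \frac{1}{2} \left(-24\right) = -9 - 12 = -21$)
$15 \left(m + Q{\left(-3 - 0 \right)}\right) = 15 \left(-21 + 0\right) = 15 \left(-21\right) = -315$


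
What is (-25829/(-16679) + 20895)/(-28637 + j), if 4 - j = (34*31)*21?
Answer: -348533534/846742793 ≈ -0.41162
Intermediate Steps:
j = -22130 (j = 4 - 34*31*21 = 4 - 1054*21 = 4 - 1*22134 = 4 - 22134 = -22130)
(-25829/(-16679) + 20895)/(-28637 + j) = (-25829/(-16679) + 20895)/(-28637 - 22130) = (-25829*(-1/16679) + 20895)/(-50767) = (25829/16679 + 20895)*(-1/50767) = (348533534/16679)*(-1/50767) = -348533534/846742793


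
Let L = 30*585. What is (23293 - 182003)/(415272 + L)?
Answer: -79355/216411 ≈ -0.36669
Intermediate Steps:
L = 17550
(23293 - 182003)/(415272 + L) = (23293 - 182003)/(415272 + 17550) = -158710/432822 = -158710*1/432822 = -79355/216411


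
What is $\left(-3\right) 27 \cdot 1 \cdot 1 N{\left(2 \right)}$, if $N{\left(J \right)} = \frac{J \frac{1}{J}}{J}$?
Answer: $- \frac{81}{2} \approx -40.5$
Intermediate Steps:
$N{\left(J \right)} = \frac{1}{J}$ ($N{\left(J \right)} = 1 \frac{1}{J} = \frac{1}{J}$)
$\left(-3\right) 27 \cdot 1 \cdot 1 N{\left(2 \right)} = \left(-3\right) 27 \frac{1 \cdot 1}{2} = - 81 \cdot 1 \cdot \frac{1}{2} = \left(-81\right) \frac{1}{2} = - \frac{81}{2}$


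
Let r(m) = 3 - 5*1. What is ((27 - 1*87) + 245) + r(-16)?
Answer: 183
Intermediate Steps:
r(m) = -2 (r(m) = 3 - 5 = -2)
((27 - 1*87) + 245) + r(-16) = ((27 - 1*87) + 245) - 2 = ((27 - 87) + 245) - 2 = (-60 + 245) - 2 = 185 - 2 = 183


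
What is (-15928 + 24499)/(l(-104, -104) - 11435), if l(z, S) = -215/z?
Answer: -891384/1189025 ≈ -0.74968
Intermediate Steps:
(-15928 + 24499)/(l(-104, -104) - 11435) = (-15928 + 24499)/(-215/(-104) - 11435) = 8571/(-215*(-1/104) - 11435) = 8571/(215/104 - 11435) = 8571/(-1189025/104) = 8571*(-104/1189025) = -891384/1189025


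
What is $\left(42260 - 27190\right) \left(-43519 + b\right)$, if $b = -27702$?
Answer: $-1073300470$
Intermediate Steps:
$\left(42260 - 27190\right) \left(-43519 + b\right) = \left(42260 - 27190\right) \left(-43519 - 27702\right) = 15070 \left(-71221\right) = -1073300470$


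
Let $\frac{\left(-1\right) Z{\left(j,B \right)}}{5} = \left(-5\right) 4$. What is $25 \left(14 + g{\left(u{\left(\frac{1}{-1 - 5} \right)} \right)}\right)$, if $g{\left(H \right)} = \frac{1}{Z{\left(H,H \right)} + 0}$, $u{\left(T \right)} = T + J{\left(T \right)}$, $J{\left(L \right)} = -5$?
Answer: $\frac{1401}{4} \approx 350.25$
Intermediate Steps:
$Z{\left(j,B \right)} = 100$ ($Z{\left(j,B \right)} = - 5 \left(\left(-5\right) 4\right) = \left(-5\right) \left(-20\right) = 100$)
$u{\left(T \right)} = -5 + T$ ($u{\left(T \right)} = T - 5 = -5 + T$)
$g{\left(H \right)} = \frac{1}{100}$ ($g{\left(H \right)} = \frac{1}{100 + 0} = \frac{1}{100}$)
$25 \left(14 + g{\left(u{\left(\frac{1}{-1 - 5} \right)} \right)}\right) = 25 \left(14 + \frac{1}{100}\right) = 25 \cdot \frac{1401}{100} = \frac{1401}{4}$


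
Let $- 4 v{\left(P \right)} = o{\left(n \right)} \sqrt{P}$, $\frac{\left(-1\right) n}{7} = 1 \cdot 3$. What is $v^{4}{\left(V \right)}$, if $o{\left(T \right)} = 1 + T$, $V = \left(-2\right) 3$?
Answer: $22500$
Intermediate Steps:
$n = -21$ ($n = - 7 \cdot 1 \cdot 3 = \left(-7\right) 3 = -21$)
$V = -6$
$v{\left(P \right)} = 5 \sqrt{P}$ ($v{\left(P \right)} = - \frac{\left(1 - 21\right) \sqrt{P}}{4} = - \frac{\left(-20\right) \sqrt{P}}{4} = 5 \sqrt{P}$)
$v^{4}{\left(V \right)} = \left(5 \sqrt{-6}\right)^{4} = \left(5 i \sqrt{6}\right)^{4} = 22500$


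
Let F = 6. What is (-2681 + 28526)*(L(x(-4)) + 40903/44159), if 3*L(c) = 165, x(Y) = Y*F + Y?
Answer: 63828052560/44159 ≈ 1.4454e+6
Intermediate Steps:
x(Y) = 7*Y (x(Y) = Y*6 + Y = 6*Y + Y = 7*Y)
L(c) = 55 (L(c) = (⅓)*165 = 55)
(-2681 + 28526)*(L(x(-4)) + 40903/44159) = (-2681 + 28526)*(55 + 40903/44159) = 25845*(55 + 40903*(1/44159)) = 25845*(55 + 40903/44159) = 25845*(2469648/44159) = 63828052560/44159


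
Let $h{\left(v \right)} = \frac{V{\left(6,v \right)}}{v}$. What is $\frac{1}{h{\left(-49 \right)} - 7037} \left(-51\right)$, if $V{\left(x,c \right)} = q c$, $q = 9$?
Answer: $\frac{51}{7028} \approx 0.0072567$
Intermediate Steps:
$V{\left(x,c \right)} = 9 c$
$h{\left(v \right)} = 9$ ($h{\left(v \right)} = \frac{9 v}{v} = 9$)
$\frac{1}{h{\left(-49 \right)} - 7037} \left(-51\right) = \frac{1}{9 - 7037} \left(-51\right) = \frac{1}{-7028} \left(-51\right) = \left(- \frac{1}{7028}\right) \left(-51\right) = \frac{51}{7028}$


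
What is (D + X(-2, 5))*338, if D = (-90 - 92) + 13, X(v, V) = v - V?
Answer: -59488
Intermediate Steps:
D = -169 (D = -182 + 13 = -169)
(D + X(-2, 5))*338 = (-169 + (-2 - 1*5))*338 = (-169 + (-2 - 5))*338 = (-169 - 7)*338 = -176*338 = -59488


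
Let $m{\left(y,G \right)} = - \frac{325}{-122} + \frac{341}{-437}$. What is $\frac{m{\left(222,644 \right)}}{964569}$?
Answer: $\frac{100423}{51425031666} \approx 1.9528 \cdot 10^{-6}$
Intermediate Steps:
$m{\left(y,G \right)} = \frac{100423}{53314}$ ($m{\left(y,G \right)} = \left(-325\right) \left(- \frac{1}{122}\right) + 341 \left(- \frac{1}{437}\right) = \frac{325}{122} - \frac{341}{437} = \frac{100423}{53314}$)
$\frac{m{\left(222,644 \right)}}{964569} = \frac{100423}{53314 \cdot 964569} = \frac{100423}{53314} \cdot \frac{1}{964569} = \frac{100423}{51425031666}$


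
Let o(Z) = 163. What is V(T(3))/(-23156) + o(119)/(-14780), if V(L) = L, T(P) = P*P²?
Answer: -260843/21390355 ≈ -0.012194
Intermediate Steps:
T(P) = P³
V(T(3))/(-23156) + o(119)/(-14780) = 3³/(-23156) + 163/(-14780) = 27*(-1/23156) + 163*(-1/14780) = -27/23156 - 163/14780 = -260843/21390355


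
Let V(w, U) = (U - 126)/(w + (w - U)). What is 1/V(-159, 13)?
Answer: 331/113 ≈ 2.9292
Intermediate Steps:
V(w, U) = (-126 + U)/(-U + 2*w)
1/V(-159, 13) = 1/((126 - 1*13)/(13 - 2*(-159))) = 1/((126 - 13)/(13 + 318)) = 1/(113/331) = 331/113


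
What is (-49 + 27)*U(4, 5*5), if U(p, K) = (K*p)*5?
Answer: -11000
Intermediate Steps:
U(p, K) = 5*K*p
(-49 + 27)*U(4, 5*5) = (-49 + 27)*(5*(5*5)*4) = -110*25*4 = -22*500 = -11000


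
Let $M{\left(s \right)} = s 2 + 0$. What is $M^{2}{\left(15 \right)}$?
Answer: $900$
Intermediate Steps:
$M{\left(s \right)} = 2 s$ ($M{\left(s \right)} = 2 s + 0 = 2 s$)
$M^{2}{\left(15 \right)} = \left(2 \cdot 15\right)^{2} = 30^{2} = 900$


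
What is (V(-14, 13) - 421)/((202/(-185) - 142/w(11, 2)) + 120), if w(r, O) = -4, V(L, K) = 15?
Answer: -150220/57131 ≈ -2.6294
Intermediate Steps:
(V(-14, 13) - 421)/((202/(-185) - 142/w(11, 2)) + 120) = (15 - 421)/((202/(-185) - 142/(-4)) + 120) = -406/((202*(-1/185) - 142*(-¼)) + 120) = -406/((-202/185 + 71/2) + 120) = -406/(12731/370 + 120) = -406/57131/370 = -406*370/57131 = -150220/57131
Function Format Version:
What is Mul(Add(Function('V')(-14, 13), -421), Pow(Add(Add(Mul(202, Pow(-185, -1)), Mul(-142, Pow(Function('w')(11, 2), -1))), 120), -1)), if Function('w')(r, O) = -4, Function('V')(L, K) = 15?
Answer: Rational(-150220, 57131) ≈ -2.6294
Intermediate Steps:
Mul(Add(Function('V')(-14, 13), -421), Pow(Add(Add(Mul(202, Pow(-185, -1)), Mul(-142, Pow(Function('w')(11, 2), -1))), 120), -1)) = Mul(Add(15, -421), Pow(Add(Add(Mul(202, Pow(-185, -1)), Mul(-142, Pow(-4, -1))), 120), -1)) = Mul(-406, Pow(Add(Add(Mul(202, Rational(-1, 185)), Mul(-142, Rational(-1, 4))), 120), -1)) = Mul(-406, Pow(Add(Add(Rational(-202, 185), Rational(71, 2)), 120), -1)) = Mul(-406, Pow(Add(Rational(12731, 370), 120), -1)) = Mul(-406, Pow(Rational(57131, 370), -1)) = Mul(-406, Rational(370, 57131)) = Rational(-150220, 57131)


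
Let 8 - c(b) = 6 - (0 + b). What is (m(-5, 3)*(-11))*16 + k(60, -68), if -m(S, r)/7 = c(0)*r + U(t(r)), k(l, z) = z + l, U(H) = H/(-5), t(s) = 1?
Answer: 35688/5 ≈ 7137.6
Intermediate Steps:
U(H) = -H/5 (U(H) = H*(-1/5) = -H/5)
c(b) = 2 + b (c(b) = 8 - (6 - (0 + b)) = 8 - (6 - b) = 8 + (-6 + b) = 2 + b)
k(l, z) = l + z
m(S, r) = 7/5 - 14*r (m(S, r) = -7*((2 + 0)*r - 1/5*1) = -7*(2*r - 1/5) = -7*(-1/5 + 2*r) = 7/5 - 14*r)
(m(-5, 3)*(-11))*16 + k(60, -68) = ((7/5 - 14*3)*(-11))*16 + (60 - 68) = ((7/5 - 42)*(-11))*16 - 8 = -203/5*(-11)*16 - 8 = (2233/5)*16 - 8 = 35728/5 - 8 = 35688/5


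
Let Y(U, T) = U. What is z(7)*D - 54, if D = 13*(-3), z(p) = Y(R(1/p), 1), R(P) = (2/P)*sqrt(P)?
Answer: -54 - 78*sqrt(7) ≈ -260.37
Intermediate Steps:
R(P) = 2/sqrt(P)
z(p) = 2/sqrt(1/p)
D = -39
z(7)*D - 54 = (2/sqrt(1/7))*(-39) - 54 = (2/1/sqrt(7))*(-39) - 54 = (2*sqrt(7))*(-39) - 54 = -78*sqrt(7) - 54 = -54 - 78*sqrt(7)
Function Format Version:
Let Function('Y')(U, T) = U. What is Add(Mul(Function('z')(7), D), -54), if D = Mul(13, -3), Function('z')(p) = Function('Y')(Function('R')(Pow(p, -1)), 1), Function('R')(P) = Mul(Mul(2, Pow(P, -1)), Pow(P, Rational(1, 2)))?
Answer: Add(-54, Mul(-78, Pow(7, Rational(1, 2)))) ≈ -260.37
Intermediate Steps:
Function('R')(P) = Mul(2, Pow(P, Rational(-1, 2)))
Function('z')(p) = Mul(2, Pow(Pow(p, -1), Rational(-1, 2)))
D = -39
Add(Mul(Function('z')(7), D), -54) = Add(Mul(Mul(2, Pow(Pow(7, -1), Rational(-1, 2))), -39), -54) = Add(Mul(Mul(2, Pow(Rational(1, 7), Rational(-1, 2))), -39), -54) = Add(Mul(Mul(2, Pow(7, Rational(1, 2))), -39), -54) = Add(Mul(-78, Pow(7, Rational(1, 2))), -54) = Add(-54, Mul(-78, Pow(7, Rational(1, 2))))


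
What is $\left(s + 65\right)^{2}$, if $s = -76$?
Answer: $121$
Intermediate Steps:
$\left(s + 65\right)^{2} = \left(-76 + 65\right)^{2} = \left(-11\right)^{2} = 121$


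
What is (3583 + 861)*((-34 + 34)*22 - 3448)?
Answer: -15322912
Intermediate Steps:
(3583 + 861)*((-34 + 34)*22 - 3448) = 4444*(0*22 - 3448) = 4444*(0 - 3448) = 4444*(-3448) = -15322912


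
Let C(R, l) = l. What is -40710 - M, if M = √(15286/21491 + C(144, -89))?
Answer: -40710 - I*√40777302783/21491 ≈ -40710.0 - 9.3962*I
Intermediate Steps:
M = I*√40777302783/21491 (M = √(15286/21491 - 89) = √(-1897413/21491) = I*√40777302783/21491 ≈ 9.3962*I)
-40710 - M = -40710 - I*√40777302783/21491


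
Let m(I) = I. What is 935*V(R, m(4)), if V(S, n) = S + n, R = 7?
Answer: 10285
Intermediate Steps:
935*V(R, m(4)) = 935*(7 + 4) = 935*11 = 10285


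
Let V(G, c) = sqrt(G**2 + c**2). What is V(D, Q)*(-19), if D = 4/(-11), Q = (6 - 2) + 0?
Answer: -76*sqrt(122)/11 ≈ -76.313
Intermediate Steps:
Q = 4 (Q = 4 + 0 = 4)
D = -4/11 (D = 4*(-1/11) = -4/11 ≈ -0.36364)
V(D, Q)*(-19) = sqrt((-4/11)**2 + 4**2)*(-19) = sqrt(16/121 + 16)*(-19) = sqrt(1952/121)*(-19) = (4*sqrt(122)/11)*(-19) = -76*sqrt(122)/11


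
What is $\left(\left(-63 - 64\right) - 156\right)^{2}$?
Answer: $80089$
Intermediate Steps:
$\left(\left(-63 - 64\right) - 156\right)^{2} = \left(-127 - 156\right)^{2} = \left(-283\right)^{2} = 80089$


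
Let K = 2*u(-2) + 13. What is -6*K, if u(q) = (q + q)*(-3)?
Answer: -222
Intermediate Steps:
u(q) = -6*q (u(q) = (2*q)*(-3) = -6*q)
K = 37 (K = 2*(-6*(-2)) + 13 = 2*12 + 13 = 24 + 13 = 37)
-6*K = -6*37 = -222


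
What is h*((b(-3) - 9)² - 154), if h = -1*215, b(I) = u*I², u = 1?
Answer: 33110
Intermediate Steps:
b(I) = I² (b(I) = 1*I² = I²)
h = -215
h*((b(-3) - 9)² - 154) = -215*(((-3)² - 9)² - 154) = -215*((9 - 9)² - 154) = -215*(0² - 154) = -215*(0 - 154) = -215*(-154) = 33110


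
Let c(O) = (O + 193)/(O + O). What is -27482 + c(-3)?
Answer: -82541/3 ≈ -27514.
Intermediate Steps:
c(O) = (193 + O)/(2*O) (c(O) = (193 + O)/((2*O)) = (193 + O)*(1/(2*O)) = (193 + O)/(2*O))
-27482 + c(-3) = -27482 + (1/2)*(193 - 3)/(-3) = -27482 + (1/2)*(-1/3)*190 = -27482 - 95/3 = -82541/3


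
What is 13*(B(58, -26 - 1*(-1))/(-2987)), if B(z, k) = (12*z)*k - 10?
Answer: 226330/2987 ≈ 75.772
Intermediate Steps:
B(z, k) = -10 + 12*k*z (B(z, k) = 12*k*z - 10 = -10 + 12*k*z)
13*(B(58, -26 - 1*(-1))/(-2987)) = 13*((-10 + 12*(-26 - 1*(-1))*58)/(-2987)) = 13*((-10 + 12*(-26 + 1)*58)*(-1/2987)) = 13*((-10 + 12*(-25)*58)*(-1/2987)) = 13*((-10 - 17400)*(-1/2987)) = 13*(-17410*(-1/2987)) = 13*(17410/2987) = 226330/2987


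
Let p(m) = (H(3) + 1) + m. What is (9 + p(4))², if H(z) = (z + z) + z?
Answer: 529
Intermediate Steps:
H(z) = 3*z (H(z) = 2*z + z = 3*z)
p(m) = 10 + m (p(m) = (3*3 + 1) + m = (9 + 1) + m = 10 + m)
(9 + p(4))² = (9 + (10 + 4))² = (9 + 14)² = 23² = 529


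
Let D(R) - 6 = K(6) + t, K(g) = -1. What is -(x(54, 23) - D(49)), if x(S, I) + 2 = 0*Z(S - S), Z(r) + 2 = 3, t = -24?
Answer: -17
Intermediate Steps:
Z(r) = 1 (Z(r) = -2 + 3 = 1)
D(R) = -19 (D(R) = 6 + (-1 - 24) = 6 - 25 = -19)
x(S, I) = -2 (x(S, I) = -2 + 0*1 = -2 + 0 = -2)
-(x(54, 23) - D(49)) = -(-2 - 1*(-19)) = -(-2 + 19) = -1*17 = -17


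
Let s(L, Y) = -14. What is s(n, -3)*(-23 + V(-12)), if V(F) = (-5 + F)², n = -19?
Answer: -3724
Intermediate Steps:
s(n, -3)*(-23 + V(-12)) = -14*(-23 + (-5 - 12)²) = -14*(-23 + (-17)²) = -14*(-23 + 289) = -14*266 = -3724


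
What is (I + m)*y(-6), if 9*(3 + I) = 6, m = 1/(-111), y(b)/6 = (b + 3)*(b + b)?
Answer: -18720/37 ≈ -505.95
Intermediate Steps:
y(b) = 12*b*(3 + b) (y(b) = 6*((b + 3)*(b + b)) = 6*((3 + b)*(2*b)) = 6*(2*b*(3 + b)) = 12*b*(3 + b))
m = -1/111 ≈ -0.0090090
I = -7/3 (I = -3 + (1/9)*6 = -3 + 2/3 = -7/3 ≈ -2.3333)
(I + m)*y(-6) = (-7/3 - 1/111)*(12*(-6)*(3 - 6)) = -1040*(-6)*(-3)/37 = -260/111*216 = -18720/37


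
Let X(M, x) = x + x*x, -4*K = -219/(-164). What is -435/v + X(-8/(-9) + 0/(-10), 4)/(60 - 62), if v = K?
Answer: 94390/73 ≈ 1293.0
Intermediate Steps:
K = -219/656 (K = -(-219)/(4*(-164)) = -(-219)*(-1)/(4*164) = -1/4*219/164 = -219/656 ≈ -0.33384)
X(M, x) = x + x**2
v = -219/656 ≈ -0.33384
-435/v + X(-8/(-9) + 0/(-10), 4)/(60 - 62) = -435/(-219/656) + (4*(1 + 4))/(60 - 62) = -435*(-656/219) + (4*5)/(-2) = 95120/73 + 20*(-1/2) = 95120/73 - 10 = 94390/73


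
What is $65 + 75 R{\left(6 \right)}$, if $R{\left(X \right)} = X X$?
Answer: $2765$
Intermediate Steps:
$R{\left(X \right)} = X^{2}$
$65 + 75 R{\left(6 \right)} = 65 + 75 \cdot 6^{2} = 65 + 75 \cdot 36 = 65 + 2700 = 2765$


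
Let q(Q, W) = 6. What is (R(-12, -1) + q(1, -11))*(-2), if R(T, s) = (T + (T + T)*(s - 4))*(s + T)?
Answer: 2796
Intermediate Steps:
R(T, s) = (T + s)*(T + 2*T*(-4 + s)) (R(T, s) = (T + (2*T)*(-4 + s))*(T + s) = (T + 2*T*(-4 + s))*(T + s) = (T + s)*(T + 2*T*(-4 + s)))
(R(-12, -1) + q(1, -11))*(-2) = (-12*(-7*(-12) - 7*(-1) + 2*(-1)² + 2*(-12)*(-1)) + 6)*(-2) = (-12*(84 + 7 + 2*1 + 24) + 6)*(-2) = (-12*(84 + 7 + 2 + 24) + 6)*(-2) = (-12*117 + 6)*(-2) = (-1404 + 6)*(-2) = -1398*(-2) = 2796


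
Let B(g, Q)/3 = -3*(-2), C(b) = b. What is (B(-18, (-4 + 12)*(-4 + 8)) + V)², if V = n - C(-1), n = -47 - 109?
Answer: 18769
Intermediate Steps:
n = -156
B(g, Q) = 18 (B(g, Q) = 3*(-3*(-2)) = 3*6 = 18)
V = -155 (V = -156 - 1*(-1) = -156 + 1 = -155)
(B(-18, (-4 + 12)*(-4 + 8)) + V)² = (18 - 155)² = (-137)² = 18769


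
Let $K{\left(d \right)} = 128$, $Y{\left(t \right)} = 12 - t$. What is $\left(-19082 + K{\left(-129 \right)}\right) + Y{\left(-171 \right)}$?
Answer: $-18771$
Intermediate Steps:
$\left(-19082 + K{\left(-129 \right)}\right) + Y{\left(-171 \right)} = \left(-19082 + 128\right) + \left(12 - -171\right) = -18954 + \left(12 + 171\right) = -18954 + 183 = -18771$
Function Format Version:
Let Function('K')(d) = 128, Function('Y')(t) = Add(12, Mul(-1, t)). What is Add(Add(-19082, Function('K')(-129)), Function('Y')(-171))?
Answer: -18771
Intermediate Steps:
Add(Add(-19082, Function('K')(-129)), Function('Y')(-171)) = Add(Add(-19082, 128), Add(12, Mul(-1, -171))) = Add(-18954, Add(12, 171)) = Add(-18954, 183) = -18771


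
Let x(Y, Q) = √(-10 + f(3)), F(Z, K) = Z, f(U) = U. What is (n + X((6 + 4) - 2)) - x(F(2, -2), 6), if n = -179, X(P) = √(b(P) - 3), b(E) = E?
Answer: -179 + √5 - I*√7 ≈ -176.76 - 2.6458*I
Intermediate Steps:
x(Y, Q) = I*√7 (x(Y, Q) = √(-10 + 3) = √(-7) = I*√7)
X(P) = √(-3 + P) (X(P) = √(P - 3) = √(-3 + P))
(n + X((6 + 4) - 2)) - x(F(2, -2), 6) = (-179 + √(-3 + ((6 + 4) - 2))) - I*√7 = (-179 + √(-3 + (10 - 2))) - I*√7 = (-179 + √(-3 + 8)) - I*√7 = (-179 + √5) - I*√7 = -179 + √5 - I*√7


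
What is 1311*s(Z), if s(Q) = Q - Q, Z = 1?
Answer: 0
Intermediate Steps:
s(Q) = 0
1311*s(Z) = 1311*0 = 0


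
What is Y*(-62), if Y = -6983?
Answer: 432946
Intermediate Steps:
Y*(-62) = -6983*(-62) = 432946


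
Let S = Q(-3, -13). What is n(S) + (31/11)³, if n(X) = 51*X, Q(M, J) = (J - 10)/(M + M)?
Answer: 580003/2662 ≈ 217.88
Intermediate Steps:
Q(M, J) = (-10 + J)/(2*M) (Q(M, J) = (-10 + J)/((2*M)) = (-10 + J)*(1/(2*M)) = (-10 + J)/(2*M))
S = 23/6 (S = (½)*(-10 - 13)/(-3) = (½)*(-⅓)*(-23) = 23/6 ≈ 3.8333)
n(S) + (31/11)³ = 51*(23/6) + (31/11)³ = 391/2 + (31*(1/11))³ = 391/2 + (31/11)³ = 391/2 + 29791/1331 = 580003/2662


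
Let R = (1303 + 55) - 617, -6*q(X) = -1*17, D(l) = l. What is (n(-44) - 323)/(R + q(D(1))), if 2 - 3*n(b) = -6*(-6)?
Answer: -2006/4463 ≈ -0.44947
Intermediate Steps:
n(b) = -34/3 (n(b) = ⅔ - (-2)*(-6) = ⅔ - ⅓*36 = ⅔ - 12 = -34/3)
q(X) = 17/6 (q(X) = -(-1)*17/6 = -⅙*(-17) = 17/6)
R = 741 (R = 1358 - 617 = 741)
(n(-44) - 323)/(R + q(D(1))) = (-34/3 - 323)/(741 + 17/6) = -1003/(3*4463/6) = -1003/3*6/4463 = -2006/4463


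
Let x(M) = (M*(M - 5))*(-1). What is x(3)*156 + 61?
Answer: 997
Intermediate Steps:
x(M) = -M*(-5 + M) (x(M) = (M*(-5 + M))*(-1) = -M*(-5 + M))
x(3)*156 + 61 = (3*(5 - 1*3))*156 + 61 = (3*(5 - 3))*156 + 61 = (3*2)*156 + 61 = 6*156 + 61 = 936 + 61 = 997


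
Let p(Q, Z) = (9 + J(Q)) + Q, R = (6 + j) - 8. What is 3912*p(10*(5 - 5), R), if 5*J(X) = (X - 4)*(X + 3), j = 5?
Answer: 129096/5 ≈ 25819.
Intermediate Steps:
J(X) = (-4 + X)*(3 + X)/5 (J(X) = ((X - 4)*(X + 3))/5 = ((-4 + X)*(3 + X))/5 = (-4 + X)*(3 + X)/5)
R = 3 (R = (6 + 5) - 8 = 11 - 8 = 3)
p(Q, Z) = 33/5 + Q**2/5 + 4*Q/5 (p(Q, Z) = (9 + (-12/5 - Q/5 + Q**2/5)) + Q = (33/5 - Q/5 + Q**2/5) + Q = 33/5 + Q**2/5 + 4*Q/5)
3912*p(10*(5 - 5), R) = 3912*(33/5 + (10*(5 - 5))**2/5 + 4*(10*(5 - 5))/5) = 3912*(33/5 + (10*0)**2/5 + 4*(10*0)/5) = 3912*(33/5 + (1/5)*0**2 + (4/5)*0) = 3912*(33/5 + (1/5)*0 + 0) = 3912*(33/5 + 0 + 0) = 3912*(33/5) = 129096/5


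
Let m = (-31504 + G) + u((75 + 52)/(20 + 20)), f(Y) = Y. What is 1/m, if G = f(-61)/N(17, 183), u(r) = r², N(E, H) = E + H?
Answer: -1600/50390759 ≈ -3.1752e-5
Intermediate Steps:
G = -61/200 (G = -61/(17 + 183) = -61/200 ≈ -0.30500)
m = -50390759/1600 (m = (-31504 - 61/200) + ((75 + 52)/(20 + 20))² = -6300861/200 + (127/40)² = -6300861/200 + 16129/1600 = -50390759/1600 ≈ -31494.)
1/m = 1/(-50390759/1600) = -1600/50390759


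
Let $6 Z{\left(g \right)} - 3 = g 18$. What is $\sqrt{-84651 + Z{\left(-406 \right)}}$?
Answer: $\frac{i \sqrt{343474}}{2} \approx 293.03 i$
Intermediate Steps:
$Z{\left(g \right)} = \frac{1}{2} + 3 g$ ($Z{\left(g \right)} = \frac{1}{2} + \frac{g 18}{6} = \frac{1}{2} + \frac{18 g}{6} = \frac{1}{2} + 3 g$)
$\sqrt{-84651 + Z{\left(-406 \right)}} = \sqrt{-84651 + \left(\frac{1}{2} + 3 \left(-406\right)\right)} = \sqrt{-84651 + \left(\frac{1}{2} - 1218\right)} = \sqrt{-84651 - \frac{2435}{2}} = \sqrt{- \frac{171737}{2}} = \frac{i \sqrt{343474}}{2}$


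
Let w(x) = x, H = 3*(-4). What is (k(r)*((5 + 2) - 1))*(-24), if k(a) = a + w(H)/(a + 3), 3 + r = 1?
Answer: 2016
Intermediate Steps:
r = -2 (r = -3 + 1 = -2)
H = -12
k(a) = a - 12/(3 + a) (k(a) = a - 12/(a + 3) = a - 12/(3 + a))
(k(r)*((5 + 2) - 1))*(-24) = (((-12 + (-2)² + 3*(-2))/(3 - 2))*((5 + 2) - 1))*(-24) = (((-12 + 4 - 6)/1)*(7 - 1))*(-24) = ((1*(-14))*6)*(-24) = -14*6*(-24) = -84*(-24) = 2016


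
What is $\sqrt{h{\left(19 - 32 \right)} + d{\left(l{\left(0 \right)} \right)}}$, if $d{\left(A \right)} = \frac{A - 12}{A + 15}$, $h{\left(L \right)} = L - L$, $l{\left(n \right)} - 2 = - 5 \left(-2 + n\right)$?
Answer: $0$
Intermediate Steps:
$l{\left(n \right)} = 12 - 5 n$ ($l{\left(n \right)} = 2 - 5 \left(-2 + n\right) = 2 - \left(-10 + 5 n\right) = 12 - 5 n$)
$h{\left(L \right)} = 0$
$d{\left(A \right)} = \frac{-12 + A}{15 + A}$
$\sqrt{h{\left(19 - 32 \right)} + d{\left(l{\left(0 \right)} \right)}} = \sqrt{0 + \frac{-12 + \left(12 - 0\right)}{15 + \left(12 - 0\right)}} = \sqrt{0 + \frac{-12 + \left(12 + 0\right)}{15 + \left(12 + 0\right)}} = \sqrt{0 + \frac{-12 + 12}{15 + 12}} = \sqrt{0 + \frac{1}{27} \cdot 0} = \sqrt{0 + 0} = \sqrt{0} = 0$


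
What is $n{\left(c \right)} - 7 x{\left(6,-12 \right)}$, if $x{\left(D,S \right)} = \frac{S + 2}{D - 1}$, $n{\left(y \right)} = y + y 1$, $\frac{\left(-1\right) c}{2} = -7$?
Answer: $42$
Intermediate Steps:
$c = 14$ ($c = \left(-2\right) \left(-7\right) = 14$)
$n{\left(y \right)} = 2 y$ ($n{\left(y \right)} = y + y = 2 y$)
$x{\left(D,S \right)} = \frac{2 + S}{-1 + D}$
$n{\left(c \right)} - 7 x{\left(6,-12 \right)} = 2 \cdot 14 - 7 \frac{2 - 12}{-1 + 6} = 28 - 7 \cdot \frac{1}{5} \left(-10\right) = 28 - -14 = 28 + 14 = 42$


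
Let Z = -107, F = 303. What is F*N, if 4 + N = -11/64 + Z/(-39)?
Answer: -360065/832 ≈ -432.77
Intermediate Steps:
N = -3565/2496 (N = -4 + (-11/64 - 107/(-39)) = -4 + (-11*1/64 - 107*(-1/39)) = -4 + (-11/64 + 107/39) = -4 + 6419/2496 = -3565/2496 ≈ -1.4283)
F*N = 303*(-3565/2496) = -360065/832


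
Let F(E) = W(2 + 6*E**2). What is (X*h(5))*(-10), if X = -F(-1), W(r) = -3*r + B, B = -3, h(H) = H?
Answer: -1350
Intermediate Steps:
W(r) = -3 - 3*r (W(r) = -3*r - 3 = -3 - 3*r)
F(E) = -9 - 18*E**2 (F(E) = -3 - 3*(2 + 6*E**2) = -3 + (-6 - 18*E**2) = -9 - 18*E**2)
X = 27 (X = -(-9 - 18*(-1)**2) = -(-9 - 18*1) = -(-9 - 18) = -1*(-27) = 27)
(X*h(5))*(-10) = (27*5)*(-10) = 135*(-10) = -1350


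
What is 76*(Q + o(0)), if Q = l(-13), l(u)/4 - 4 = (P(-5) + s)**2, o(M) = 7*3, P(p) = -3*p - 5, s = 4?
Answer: 62396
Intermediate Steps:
P(p) = -5 - 3*p
o(M) = 21
l(u) = 800 (l(u) = 16 + 4*((-5 - 3*(-5)) + 4)**2 = 16 + 4*((-5 + 15) + 4)**2 = 16 + 4*(10 + 4)**2 = 16 + 4*14**2 = 16 + 4*196 = 16 + 784 = 800)
Q = 800
76*(Q + o(0)) = 76*(800 + 21) = 76*821 = 62396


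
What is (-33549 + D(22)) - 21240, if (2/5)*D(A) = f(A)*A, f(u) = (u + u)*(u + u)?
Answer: 51691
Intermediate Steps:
f(u) = 4*u² (f(u) = (2*u)*(2*u) = 4*u²)
D(A) = 10*A³ (D(A) = 5*((4*A²)*A)/2 = 5*(4*A³)/2 = 10*A³)
(-33549 + D(22)) - 21240 = (-33549 + 10*22³) - 21240 = (-33549 + 10*10648) - 21240 = (-33549 + 106480) - 21240 = 72931 - 21240 = 51691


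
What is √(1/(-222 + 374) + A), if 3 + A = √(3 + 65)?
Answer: √(-17290 + 11552*√17)/76 ≈ 2.2919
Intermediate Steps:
A = -3 + 2*√17 (A = -3 + √(3 + 65) = -3 + √68 = -3 + 2*√17 ≈ 5.2462)
√(1/(-222 + 374) + A) = √(1/(-222 + 374) + (-3 + 2*√17)) = √(1/152 + (-3 + 2*√17)) = √(-455/152 + 2*√17)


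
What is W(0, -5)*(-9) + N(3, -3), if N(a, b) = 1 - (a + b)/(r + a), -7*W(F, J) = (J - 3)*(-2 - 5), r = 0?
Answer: 73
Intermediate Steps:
W(F, J) = -3 + J (W(F, J) = -(J - 3)*(-2 - 5)/7 = -(-3 + J)*(-7)/7 = -(21 - 7*J)/7 = -3 + J)
N(a, b) = 1 - (a + b)/a (N(a, b) = 1 - (a + b)/(0 + a) = 1 - (a + b)/a)
W(0, -5)*(-9) + N(3, -3) = (-3 - 5)*(-9) - 1*(-3)/3 = -8*(-9) - 1*(-3)*1/3 = 72 + 1 = 73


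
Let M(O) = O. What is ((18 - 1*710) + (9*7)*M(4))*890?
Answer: -391600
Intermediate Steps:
((18 - 1*710) + (9*7)*M(4))*890 = ((18 - 1*710) + (9*7)*4)*890 = ((18 - 710) + 63*4)*890 = (-692 + 252)*890 = -440*890 = -391600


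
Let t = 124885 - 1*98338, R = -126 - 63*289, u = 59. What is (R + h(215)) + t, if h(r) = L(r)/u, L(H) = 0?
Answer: 8214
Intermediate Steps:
R = -18333 (R = -126 - 18207 = -18333)
t = 26547 (t = 124885 - 98338 = 26547)
h(r) = 0 (h(r) = 0/59 = 0*(1/59) = 0)
(R + h(215)) + t = (-18333 + 0) + 26547 = -18333 + 26547 = 8214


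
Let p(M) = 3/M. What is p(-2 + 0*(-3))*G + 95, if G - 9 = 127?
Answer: -109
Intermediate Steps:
G = 136 (G = 9 + 127 = 136)
p(-2 + 0*(-3))*G + 95 = (3/(-2 + 0*(-3)))*136 + 95 = (3/(-2 + 0))*136 + 95 = (3/(-2))*136 + 95 = (3*(-1/2))*136 + 95 = -3/2*136 + 95 = -204 + 95 = -109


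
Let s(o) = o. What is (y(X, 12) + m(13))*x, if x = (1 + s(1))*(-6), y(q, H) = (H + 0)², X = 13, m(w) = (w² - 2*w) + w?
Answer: -3600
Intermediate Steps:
m(w) = w² - w
y(q, H) = H²
x = -12 (x = (1 + 1)*(-6) = 2*(-6) = -12)
(y(X, 12) + m(13))*x = (12² + 13*(-1 + 13))*(-12) = (144 + 13*12)*(-12) = (144 + 156)*(-12) = 300*(-12) = -3600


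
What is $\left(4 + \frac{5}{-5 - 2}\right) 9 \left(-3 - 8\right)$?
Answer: $- \frac{2277}{7} \approx -325.29$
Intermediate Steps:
$\left(4 + \frac{5}{-5 - 2}\right) 9 \left(-3 - 8\right) = \left(4 + \frac{5}{-7}\right) 9 \left(-11\right) = \left(4 + 5 \left(- \frac{1}{7}\right)\right) 9 \left(-11\right) = \left(4 - \frac{5}{7}\right) 9 \left(-11\right) = \frac{23}{7} \cdot 9 \left(-11\right) = \frac{207}{7} \left(-11\right) = - \frac{2277}{7}$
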